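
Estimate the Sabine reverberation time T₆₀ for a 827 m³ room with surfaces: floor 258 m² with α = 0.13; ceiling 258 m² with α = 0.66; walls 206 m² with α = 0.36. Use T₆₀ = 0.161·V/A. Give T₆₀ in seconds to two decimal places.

A = Σ Sᵢαᵢ = 258·0.13 + 258·0.66 + 206·0.36 = 277.98 m².
T₆₀ = 0.161·V/A = 0.161·827/277.98 = 0.479 s.

0.48 s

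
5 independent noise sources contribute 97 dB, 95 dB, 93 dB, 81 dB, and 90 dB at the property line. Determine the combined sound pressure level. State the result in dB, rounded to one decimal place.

100.5 dB

Incoherent sources combine by intensity addition: L_total = 10·log₁₀(Σ 10^(L_i/10)).
Σ 10^(L/10) = 10^(97/10) + 10^(95/10) + 10^(93/10) + 10^(81/10) + 10^(90/10) = 1.130e+10.
L_total = 10·log₁₀(1.130e+10) = 100.53 dB.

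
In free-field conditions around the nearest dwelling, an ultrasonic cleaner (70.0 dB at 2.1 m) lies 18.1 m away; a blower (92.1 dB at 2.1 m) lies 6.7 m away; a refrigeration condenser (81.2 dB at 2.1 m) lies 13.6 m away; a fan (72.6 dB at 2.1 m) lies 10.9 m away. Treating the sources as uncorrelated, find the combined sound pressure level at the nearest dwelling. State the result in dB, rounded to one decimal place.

Propagate each source to the receiver with L = L_ref − 20·log₁₀(r/r_ref), then add intensities.
ultrasonic cleaner: 70.0 − 20·log₁₀(18.1/2.1) = 70.0 − 18.71 = 51.29 dB.
blower: 92.1 − 20·log₁₀(6.7/2.1) = 92.1 − 10.08 = 82.02 dB.
refrigeration condenser: 81.2 − 20·log₁₀(13.6/2.1) = 81.2 − 16.23 = 64.97 dB.
fan: 72.6 − 20·log₁₀(10.9/2.1) = 72.6 − 14.30 = 58.30 dB.
Σ 10^(L/10) = 1.633e+08 → L_total = 10·log₁₀(1.633e+08) = 82.13 dB.

82.1 dB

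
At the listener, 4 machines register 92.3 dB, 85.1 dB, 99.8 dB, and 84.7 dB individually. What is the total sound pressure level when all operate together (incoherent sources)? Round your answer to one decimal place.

100.7 dB

Incoherent sources combine by intensity addition: L_total = 10·log₁₀(Σ 10^(L_i/10)).
Σ 10^(L/10) = 10^(92.3/10) + 10^(85.1/10) + 10^(99.8/10) + 10^(84.7/10) = 1.187e+10.
L_total = 10·log₁₀(1.187e+10) = 100.74 dB.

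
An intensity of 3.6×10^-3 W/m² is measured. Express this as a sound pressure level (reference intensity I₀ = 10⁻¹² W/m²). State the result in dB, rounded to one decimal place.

I/I₀ = 3.6×10^-3/10⁻¹² = 3.6×10^9, and L = 10·log₁₀(I/I₀).
L = 10·(0.5563 + 9) = 95.56 dB.

95.6 dB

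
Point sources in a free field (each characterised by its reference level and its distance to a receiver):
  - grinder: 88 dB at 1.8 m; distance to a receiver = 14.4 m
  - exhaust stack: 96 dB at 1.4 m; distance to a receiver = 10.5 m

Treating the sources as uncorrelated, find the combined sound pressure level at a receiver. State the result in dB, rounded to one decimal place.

Apply inverse-square spreading to bring every level to the receiver, then sum 10^(L/10).
grinder: 88 − 20·log₁₀(14.4/1.8) = 88 − 18.06 = 69.94 dB.
exhaust stack: 96 − 20·log₁₀(10.5/1.4) = 96 − 17.50 = 78.50 dB.
Σ 10^(L/10) = 8.063e+07 → L_total = 10·log₁₀(8.063e+07) = 79.07 dB.

79.1 dB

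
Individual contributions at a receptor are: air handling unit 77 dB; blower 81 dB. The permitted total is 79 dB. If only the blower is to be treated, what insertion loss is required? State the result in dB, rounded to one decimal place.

6.3 dB

Everything except the blower sums to 10^(77/10) = 5.012e+07 in linear terms, 77.00 dB.
The limit corresponds to 10^(79/10) = 7.943e+07; subtracting the fixed part leaves 2.931e+07 for the blower, i.e. 74.67 dB.
So the blower must be reduced from 81 to 74.67 dB: IL = 6.33 dB.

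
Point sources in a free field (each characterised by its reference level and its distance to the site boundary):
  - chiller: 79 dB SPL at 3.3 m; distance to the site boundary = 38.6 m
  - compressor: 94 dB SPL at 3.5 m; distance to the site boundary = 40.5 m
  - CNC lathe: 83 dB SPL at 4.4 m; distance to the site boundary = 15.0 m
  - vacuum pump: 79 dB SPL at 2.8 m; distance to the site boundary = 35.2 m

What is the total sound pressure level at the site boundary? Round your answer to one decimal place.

First find each source's level at the receiver (point-source: −20·log₁₀(r/r_ref)), then combine on an intensity basis.
chiller: 79 − 20·log₁₀(38.6/3.3) = 79 − 21.36 = 57.64 dB SPL.
compressor: 94 − 20·log₁₀(40.5/3.5) = 94 − 21.27 = 72.73 dB SPL.
CNC lathe: 83 − 20·log₁₀(15.0/4.4) = 83 − 10.65 = 72.35 dB SPL.
vacuum pump: 79 − 20·log₁₀(35.2/2.8) = 79 − 21.99 = 57.01 dB SPL.
Σ 10^(L/10) = 3.701e+07 → L_total = 10·log₁₀(3.701e+07) = 75.68 dB SPL.

75.7 dB SPL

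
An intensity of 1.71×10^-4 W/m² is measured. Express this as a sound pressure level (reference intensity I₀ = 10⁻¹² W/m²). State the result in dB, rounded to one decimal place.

L = 10·log₁₀(I/I₀) = 10·log₁₀(1.71×10^-4/10⁻¹²) = 10·log₁₀(1.71×10^8).
L = 10·(0.2330 + 8) = 82.33 dB.

82.3 dB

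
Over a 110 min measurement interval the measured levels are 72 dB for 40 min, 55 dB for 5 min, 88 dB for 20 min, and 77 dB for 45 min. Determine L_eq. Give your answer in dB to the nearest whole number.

The energy average is taken in the linear domain: L_eq = 10·log₁₀[(Σ tᵢ·10^(Lᵢ/10))/T], T = 110 min.
Σ tᵢ·10^(Lᵢ/10) = 40·10^(72/10) + 5·10^(55/10) + 20·10^(88/10) + 45·10^(77/10) = 1.551e+10.
L_eq = 10·log₁₀(1.551e+10/110) = 81.49 dB.

81 dB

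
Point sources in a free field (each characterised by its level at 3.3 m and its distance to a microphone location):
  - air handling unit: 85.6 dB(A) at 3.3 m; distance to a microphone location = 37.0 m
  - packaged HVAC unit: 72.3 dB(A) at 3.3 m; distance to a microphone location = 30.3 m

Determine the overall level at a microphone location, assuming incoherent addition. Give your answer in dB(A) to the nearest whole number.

65 dB(A)

Apply inverse-square spreading to bring every level to the receiver, then sum 10^(L/10).
air handling unit: 85.6 − 20·log₁₀(37.0/3.3) = 85.6 − 20.99 = 64.61 dB(A).
packaged HVAC unit: 72.3 − 20·log₁₀(30.3/3.3) = 72.3 − 19.26 = 53.04 dB(A).
Σ 10^(L/10) = 3.090e+06 → L_total = 10·log₁₀(3.090e+06) = 64.90 dB(A).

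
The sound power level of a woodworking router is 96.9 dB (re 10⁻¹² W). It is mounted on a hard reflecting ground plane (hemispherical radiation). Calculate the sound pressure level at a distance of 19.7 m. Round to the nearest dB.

Free-field hemispherical radiation: L_p = L_w − 10·log₁₀(2π·r²), r = 19.7 m.
2π·r² = 2438 m², 10·log₁₀ of that is 33.871 dB.
L_p = 96.9 − 33.871 = 63.03 dB.

63 dB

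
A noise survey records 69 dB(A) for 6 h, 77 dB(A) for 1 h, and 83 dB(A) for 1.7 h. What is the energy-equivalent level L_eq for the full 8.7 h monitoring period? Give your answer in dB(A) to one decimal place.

L_eq = 10·log₁₀[(1/T)·Σ tᵢ·10^(Lᵢ/10)] with T = 8.7 h.
Σ tᵢ·10^(Lᵢ/10) = 6·10^(69/10) + 1·10^(77/10) + 1.7·10^(83/10) = 4.370e+08.
L_eq = 10·log₁₀(4.370e+08/8.7) = 77.01 dB(A).

77.0 dB(A)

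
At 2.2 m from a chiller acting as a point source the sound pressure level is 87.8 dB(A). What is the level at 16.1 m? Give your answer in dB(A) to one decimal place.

Point-source attenuation: ΔL = 20·log₁₀(r₂/r₁) = 20·log₁₀(16.1/2.2) = 17.288 dB.
L₂ = 87.8 − 20·log₁₀(16.1/2.2) = 87.8 − 17.288 = 70.51 dB(A).

70.5 dB(A)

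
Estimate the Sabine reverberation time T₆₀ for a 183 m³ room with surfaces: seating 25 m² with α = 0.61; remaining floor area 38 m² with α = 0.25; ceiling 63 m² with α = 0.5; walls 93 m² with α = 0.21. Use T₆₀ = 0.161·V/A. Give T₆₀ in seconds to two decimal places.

Summing Sᵢαᵢ: 25·0.61 + 38·0.25 + 63·0.5 + 93·0.21 = 75.78 m².
T₆₀ = 0.161 × 183 / 75.78 = 0.389 s.

0.39 s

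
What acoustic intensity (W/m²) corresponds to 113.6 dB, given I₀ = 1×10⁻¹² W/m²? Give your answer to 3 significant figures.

I = I₀·10^(L/10) = 10⁻¹² × 10^(113.6/10) = 10^(-0.640).

0.229 W/m²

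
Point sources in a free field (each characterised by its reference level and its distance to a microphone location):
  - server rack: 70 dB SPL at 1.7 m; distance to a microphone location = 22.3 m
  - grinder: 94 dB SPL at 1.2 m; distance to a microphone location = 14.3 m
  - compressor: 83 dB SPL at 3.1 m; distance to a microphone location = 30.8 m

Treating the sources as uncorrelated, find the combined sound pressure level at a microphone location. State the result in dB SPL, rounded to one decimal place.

73.0 dB SPL

Apply inverse-square spreading to bring every level to the receiver, then sum 10^(L/10).
server rack: 70 − 20·log₁₀(22.3/1.7) = 70 − 22.36 = 47.64 dB SPL.
grinder: 94 − 20·log₁₀(14.3/1.2) = 94 − 21.52 = 72.48 dB SPL.
compressor: 83 − 20·log₁₀(30.8/3.1) = 83 − 19.94 = 63.06 dB SPL.
Σ 10^(L/10) = 1.977e+07 → L_total = 10·log₁₀(1.977e+07) = 72.96 dB SPL.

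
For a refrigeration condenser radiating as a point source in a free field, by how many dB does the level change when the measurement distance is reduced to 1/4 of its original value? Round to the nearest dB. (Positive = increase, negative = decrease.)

+12 dB

A point source loses 6 dB per doubling of distance; generally ΔL = −20·log₁₀(r₂/r₁).
ΔL = −20·log₁₀(0.25) = +12.04 dB.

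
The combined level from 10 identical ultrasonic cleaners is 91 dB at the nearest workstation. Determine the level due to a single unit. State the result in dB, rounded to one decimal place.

81.0 dB

Dividing the total intensity by 10 lowers the level by 10·log₁₀ 10 = 10.000 dB: L₁ = 91 − 10.000.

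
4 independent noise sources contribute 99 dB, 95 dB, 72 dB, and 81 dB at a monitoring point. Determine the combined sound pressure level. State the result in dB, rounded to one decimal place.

For uncorrelated sources the intensities add, so convert each level to linear form, sum, and take 10·log₁₀ of the total.
Σ 10^(L/10) = 10^(99/10) + 10^(95/10) + 10^(72/10) + 10^(81/10) = 1.125e+10.
L_total = 10·log₁₀(1.125e+10) = 100.51 dB.

100.5 dB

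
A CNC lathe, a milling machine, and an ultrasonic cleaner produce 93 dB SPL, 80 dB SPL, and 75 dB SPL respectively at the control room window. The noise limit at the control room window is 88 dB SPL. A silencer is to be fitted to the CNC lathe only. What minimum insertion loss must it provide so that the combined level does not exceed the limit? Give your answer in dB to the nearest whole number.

6 dB

Fixed contribution from the other sources: Σ 10^(L/10) = 10^(80/10) + 10^(75/10) = 1.316e+08 (81.19 dB SPL).
The limit corresponds to 10^(88/10) = 6.310e+08; subtracting the fixed part leaves 4.993e+08 for the CNC lathe, i.e. 86.98 dB SPL.
Required insertion loss = 93 − 86.98 = 6.02 dB.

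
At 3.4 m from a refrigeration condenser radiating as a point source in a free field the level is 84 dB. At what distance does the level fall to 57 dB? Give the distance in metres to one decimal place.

76.1 m

The 27.0 dB drop corresponds to a distance ratio of 10^(27.0/20) for a point source.
r₂ = 3.4·10^((84−57)/20) = 3.4·10^(27.0/20) = 76.12 m.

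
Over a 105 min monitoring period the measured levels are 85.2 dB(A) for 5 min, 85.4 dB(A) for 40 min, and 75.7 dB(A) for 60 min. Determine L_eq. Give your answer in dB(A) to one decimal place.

The energy average is taken in the linear domain: L_eq = 10·log₁₀[(Σ tᵢ·10^(Lᵢ/10))/T], T = 105 min.
Σ tᵢ·10^(Lᵢ/10) = 5·10^(85.2/10) + 40·10^(85.4/10) + 60·10^(75.7/10) = 1.775e+10.
L_eq = 10·log₁₀(1.775e+10/105) = 82.28 dB(A).

82.3 dB(A)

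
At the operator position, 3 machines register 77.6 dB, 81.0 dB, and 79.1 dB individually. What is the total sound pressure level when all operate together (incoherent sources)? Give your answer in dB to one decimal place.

84.2 dB

Incoherent sources combine by intensity addition: L_total = 10·log₁₀(Σ 10^(L_i/10)).
Σ 10^(L/10) = 10^(77.6/10) + 10^(81.0/10) + 10^(79.1/10) = 2.647e+08.
L_total = 10·log₁₀(2.647e+08) = 84.23 dB.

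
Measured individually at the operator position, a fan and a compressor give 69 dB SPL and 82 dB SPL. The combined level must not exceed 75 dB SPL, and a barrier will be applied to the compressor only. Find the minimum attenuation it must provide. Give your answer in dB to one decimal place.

8.3 dB

Fixed contribution from the other source: Σ 10^(L/10) = 10^(69/10) = 7.943e+06 (69.00 dB SPL).
To meet 75 dB SPL overall, the treated compressor may contribute at most 10^(75/10) − 7.943e+06 = 2.368e+07, i.e. 73.74 dB SPL.
Required insertion loss = 82 − 73.74 = 8.26 dB.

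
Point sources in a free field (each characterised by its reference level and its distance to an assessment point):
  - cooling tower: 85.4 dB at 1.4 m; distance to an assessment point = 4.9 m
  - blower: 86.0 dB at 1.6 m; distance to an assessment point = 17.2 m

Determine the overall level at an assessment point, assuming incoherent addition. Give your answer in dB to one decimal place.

75.0 dB

First find each source's level at the receiver (point-source: −20·log₁₀(r/r_ref)), then combine on an intensity basis.
cooling tower: 85.4 − 20·log₁₀(4.9/1.4) = 85.4 − 10.88 = 74.52 dB.
blower: 86.0 − 20·log₁₀(17.2/1.6) = 86.0 − 20.63 = 65.37 dB.
Σ 10^(L/10) = 3.175e+07 → L_total = 10·log₁₀(3.175e+07) = 75.02 dB.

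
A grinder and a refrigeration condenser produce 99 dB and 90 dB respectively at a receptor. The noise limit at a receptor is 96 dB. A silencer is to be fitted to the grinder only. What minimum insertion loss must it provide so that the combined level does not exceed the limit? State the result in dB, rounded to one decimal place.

Fixed contribution from the other source: Σ 10^(L/10) = 10^(90/10) = 1.000e+09 (90.00 dB).
To meet 96 dB overall, the treated grinder may contribute at most 10^(96/10) − 1.000e+09 = 2.981e+09, i.e. 94.74 dB.
Required insertion loss = 99 − 94.74 = 4.26 dB.

4.3 dB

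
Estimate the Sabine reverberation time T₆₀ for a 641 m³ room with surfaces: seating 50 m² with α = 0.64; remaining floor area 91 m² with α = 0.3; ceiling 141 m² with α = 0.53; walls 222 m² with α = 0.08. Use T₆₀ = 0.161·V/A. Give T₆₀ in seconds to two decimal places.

0.68 s

A = Σ Sᵢαᵢ = 50·0.64 + 91·0.3 + 141·0.53 + 222·0.08 = 151.79 m².
T₆₀ = 0.161 × 641 / 151.79 = 0.680 s.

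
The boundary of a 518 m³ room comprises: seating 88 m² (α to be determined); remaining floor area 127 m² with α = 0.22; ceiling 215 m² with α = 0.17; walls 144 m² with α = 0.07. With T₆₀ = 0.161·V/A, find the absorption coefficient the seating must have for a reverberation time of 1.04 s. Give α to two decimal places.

0.06

Required total absorption A = 0.161·518/1.04 = 80.19 m².
Absorption from the other surfaces = 127·0.22 + 215·0.17 + 144·0.07 = 74.57 m², so the seating must supply 5.62 m² over 88 m².
α = 5.62/88 = 0.064.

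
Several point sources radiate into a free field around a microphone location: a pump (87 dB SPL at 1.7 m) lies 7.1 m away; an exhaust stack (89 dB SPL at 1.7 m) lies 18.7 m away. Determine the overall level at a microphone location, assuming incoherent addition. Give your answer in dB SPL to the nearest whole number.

75 dB SPL

First find each source's level at the receiver (point-source: −20·log₁₀(r/r_ref)), then combine on an intensity basis.
pump: 87 − 20·log₁₀(7.1/1.7) = 87 − 12.42 = 74.58 dB SPL.
exhaust stack: 89 − 20·log₁₀(18.7/1.7) = 89 − 20.83 = 68.17 dB SPL.
Σ 10^(L/10) = 3.530e+07 → L_total = 10·log₁₀(3.530e+07) = 75.48 dB SPL.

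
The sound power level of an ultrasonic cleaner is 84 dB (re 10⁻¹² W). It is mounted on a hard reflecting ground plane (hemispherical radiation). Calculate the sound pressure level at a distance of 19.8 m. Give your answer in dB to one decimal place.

The power spreads over a hemisphere of area 2π·r², so L_p = L_w − 10·log₁₀(2π·r²).
2π·r² = 2463 m², 10·log₁₀ of that is 33.915 dB.
L_p = 84 − 33.915 = 50.08 dB.

50.1 dB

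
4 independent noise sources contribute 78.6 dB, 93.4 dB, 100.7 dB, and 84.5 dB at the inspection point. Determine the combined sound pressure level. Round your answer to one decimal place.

101.6 dB

For uncorrelated sources the intensities add, so convert each level to linear form, sum, and take 10·log₁₀ of the total.
Σ 10^(L/10) = 10^(78.6/10) + 10^(93.4/10) + 10^(100.7/10) + 10^(84.5/10) = 1.429e+10.
L_total = 10·log₁₀(1.429e+10) = 101.55 dB.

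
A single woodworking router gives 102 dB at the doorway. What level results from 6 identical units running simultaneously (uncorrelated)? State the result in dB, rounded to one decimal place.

L_total = L₁ + 10·log₁₀ N for N identical incoherent sources.
L_total = 102 + 10·log₁₀(6) = 102 + 7.782 = 109.78 dB.

109.8 dB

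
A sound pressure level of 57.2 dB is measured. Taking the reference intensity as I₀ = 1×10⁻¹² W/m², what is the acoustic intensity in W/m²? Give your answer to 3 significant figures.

5.25e-07 W/m²

L = 10·log₁₀(I/I₀) ⇒ I = I₀·10^(L/10) = 10⁻¹² × 10^5.72.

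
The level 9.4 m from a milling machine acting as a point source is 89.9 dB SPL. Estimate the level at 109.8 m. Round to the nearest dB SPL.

69 dB SPL

Point-source attenuation: ΔL = 20·log₁₀(r₂/r₁) = 20·log₁₀(109.8/9.4) = 21.349 dB.
L₂ = 89.9 − 20·log₁₀(109.8/9.4) = 89.9 − 21.349 = 68.55 dB SPL.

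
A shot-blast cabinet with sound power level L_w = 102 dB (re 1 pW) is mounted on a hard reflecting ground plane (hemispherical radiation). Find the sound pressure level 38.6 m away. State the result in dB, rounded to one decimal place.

62.3 dB

L_p = L_w − 10·log₁₀(2π·r²) with r = 38.6 m.
2π·r² = 9362 m², 10·log₁₀ of that is 39.714 dB.
L_p = 102 − 39.714 = 62.29 dB.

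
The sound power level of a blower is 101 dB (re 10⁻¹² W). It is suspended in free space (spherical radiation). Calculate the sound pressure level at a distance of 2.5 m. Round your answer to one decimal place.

The power spreads over a sphere of area 4π·r², so L_p = L_w − 10·log₁₀(4π·r²).
4π·r² = 78.54 m², 10·log₁₀ of that is 18.951 dB.
L_p = 101 − 18.951 = 82.05 dB.

82.0 dB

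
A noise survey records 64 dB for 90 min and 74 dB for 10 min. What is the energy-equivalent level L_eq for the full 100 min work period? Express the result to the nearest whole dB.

L_eq = 10·log₁₀[(1/T)·Σ tᵢ·10^(Lᵢ/10)] with T = 100 min.
Σ tᵢ·10^(Lᵢ/10) = 90·10^(64/10) + 10·10^(74/10) = 4.773e+08.
L_eq = 10·log₁₀(4.773e+08/100) = 66.79 dB.

67 dB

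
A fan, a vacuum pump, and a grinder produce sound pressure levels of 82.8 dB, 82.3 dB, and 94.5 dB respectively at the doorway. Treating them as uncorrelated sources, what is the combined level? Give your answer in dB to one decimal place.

Incoherent sources combine by intensity addition: L_total = 10·log₁₀(Σ 10^(L_i/10)).
Σ 10^(L/10) = 10^(82.8/10) + 10^(82.3/10) + 10^(94.5/10) = 3.179e+09.
L_total = 10·log₁₀(3.179e+09) = 95.02 dB.

95.0 dB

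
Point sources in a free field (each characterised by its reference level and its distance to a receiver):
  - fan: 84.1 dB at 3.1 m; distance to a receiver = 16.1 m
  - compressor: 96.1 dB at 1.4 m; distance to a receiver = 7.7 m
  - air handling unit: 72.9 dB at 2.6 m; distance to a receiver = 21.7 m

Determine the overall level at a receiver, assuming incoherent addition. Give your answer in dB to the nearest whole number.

82 dB

First find each source's level at the receiver (point-source: −20·log₁₀(r/r_ref)), then combine on an intensity basis.
fan: 84.1 − 20·log₁₀(16.1/3.1) = 84.1 − 14.31 = 69.79 dB.
compressor: 96.1 − 20·log₁₀(7.7/1.4) = 96.1 − 14.81 = 81.29 dB.
air handling unit: 72.9 − 20·log₁₀(21.7/2.6) = 72.9 − 18.43 = 54.47 dB.
Σ 10^(L/10) = 1.445e+08 → L_total = 10·log₁₀(1.445e+08) = 81.60 dB.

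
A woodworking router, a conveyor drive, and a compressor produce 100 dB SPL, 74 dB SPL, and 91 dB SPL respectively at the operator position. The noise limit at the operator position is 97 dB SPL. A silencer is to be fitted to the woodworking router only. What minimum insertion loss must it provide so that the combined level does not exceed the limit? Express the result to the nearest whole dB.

The untreated sources together contribute 10^(74/10) + 10^(91/10) = 1.284e+09, i.e. 91.09 dB SPL.
To meet 97 dB SPL overall, the treated woodworking router may contribute at most 10^(97/10) − 1.284e+09 = 3.728e+09, i.e. 95.71 dB SPL.
So the woodworking router must be reduced from 100 to 95.71 dB SPL: IL = 4.29 dB.

4 dB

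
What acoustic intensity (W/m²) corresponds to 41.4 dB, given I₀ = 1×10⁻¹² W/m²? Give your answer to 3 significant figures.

I = I₀·10^(L/10) = 10⁻¹² × 10^(41.4/10) = 10^(-7.860).

1.38e-08 W/m²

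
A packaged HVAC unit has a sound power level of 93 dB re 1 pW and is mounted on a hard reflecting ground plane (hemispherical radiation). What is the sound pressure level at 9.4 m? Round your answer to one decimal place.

65.6 dB

Free-field hemispherical radiation: L_p = L_w − 10·log₁₀(2π·r²), r = 9.4 m.
2π·r² = 555.2 m², 10·log₁₀ of that is 27.444 dB.
L_p = 93 − 27.444 = 65.56 dB.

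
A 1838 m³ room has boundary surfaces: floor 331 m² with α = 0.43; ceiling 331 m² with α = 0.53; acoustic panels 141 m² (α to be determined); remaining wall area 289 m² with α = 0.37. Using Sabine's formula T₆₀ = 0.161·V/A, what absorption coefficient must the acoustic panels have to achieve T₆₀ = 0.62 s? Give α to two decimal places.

Required total absorption A = 0.161·1838/0.62 = 477.29 m².
Absorption from the other surfaces = 331·0.43 + 331·0.53 + 289·0.37 = 424.69 m², so the acoustic panels must supply 52.60 m² over 141 m².
α = 52.60/141 = 0.373.

0.37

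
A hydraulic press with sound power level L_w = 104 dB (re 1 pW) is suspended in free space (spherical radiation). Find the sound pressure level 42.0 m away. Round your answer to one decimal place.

The power spreads over a sphere of area 4π·r², so L_p = L_w − 10·log₁₀(4π·r²).
4π·r² = 2.217e+04 m², 10·log₁₀ of that is 43.457 dB.
L_p = 104 − 43.457 = 60.54 dB.

60.5 dB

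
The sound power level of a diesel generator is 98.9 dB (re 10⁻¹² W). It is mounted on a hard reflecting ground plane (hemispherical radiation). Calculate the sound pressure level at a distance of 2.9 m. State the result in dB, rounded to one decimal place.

Free-field hemispherical radiation: L_p = L_w − 10·log₁₀(2π·r²), r = 2.9 m.
2π·r² = 52.84 m², 10·log₁₀ of that is 17.230 dB.
L_p = 98.9 − 17.230 = 81.67 dB.

81.7 dB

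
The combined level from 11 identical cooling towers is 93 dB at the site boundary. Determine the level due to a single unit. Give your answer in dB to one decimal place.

11 equal contributions raise the level by 10·log₁₀ 11 = 10.414 dB, so each unit alone gives 93 − 10.414.

82.6 dB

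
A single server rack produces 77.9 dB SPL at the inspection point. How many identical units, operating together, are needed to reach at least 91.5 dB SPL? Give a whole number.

23

N identical sources give L₁ + 10·log₁₀ N, so require 10·log₁₀ N ≥ 91.5 − 77.9 = 13.6 dB.
N ≥ 10^(13.6/10) = 22.909, so N = 23.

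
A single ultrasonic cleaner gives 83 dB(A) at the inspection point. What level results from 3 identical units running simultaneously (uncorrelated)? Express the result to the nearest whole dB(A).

88 dB(A)

L_total = L₁ + 10·log₁₀ N for N identical incoherent sources.
L_total = 83 + 10·log₁₀(3) = 83 + 4.771 = 87.77 dB(A).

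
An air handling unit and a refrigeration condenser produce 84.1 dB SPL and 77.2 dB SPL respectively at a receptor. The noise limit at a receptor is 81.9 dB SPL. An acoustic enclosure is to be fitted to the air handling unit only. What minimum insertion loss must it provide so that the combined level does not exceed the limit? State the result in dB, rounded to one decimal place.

4.0 dB

Fixed contribution from the other source: Σ 10^(L/10) = 10^(77.2/10) = 5.248e+07 (77.20 dB SPL).
The limit corresponds to 10^(81.9/10) = 1.549e+08; subtracting the fixed part leaves 1.024e+08 for the air handling unit, i.e. 80.10 dB SPL.
Required insertion loss = 84.1 − 80.10 = 4.00 dB.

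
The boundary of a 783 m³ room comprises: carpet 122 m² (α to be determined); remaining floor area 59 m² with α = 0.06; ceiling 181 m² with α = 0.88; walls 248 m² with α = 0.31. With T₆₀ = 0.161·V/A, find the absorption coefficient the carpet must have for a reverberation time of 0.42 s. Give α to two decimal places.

0.50

From T₆₀ = 0.161·V/A, the target T₆₀ = 0.42 s needs A = 0.161·783/0.42 = 300.15 m².
Absorption from the other surfaces = 59·0.06 + 181·0.88 + 248·0.31 = 239.70 m², so the carpet must supply 60.45 m² over 122 m².
α = 60.45/122 = 0.495.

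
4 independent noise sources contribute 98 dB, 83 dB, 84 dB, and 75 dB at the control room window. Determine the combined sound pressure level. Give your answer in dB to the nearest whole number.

For uncorrelated sources the intensities add, so convert each level to linear form, sum, and take 10·log₁₀ of the total.
Σ 10^(L/10) = 10^(98/10) + 10^(83/10) + 10^(84/10) + 10^(75/10) = 6.792e+09.
L_total = 10·log₁₀(6.792e+09) = 98.32 dB.

98 dB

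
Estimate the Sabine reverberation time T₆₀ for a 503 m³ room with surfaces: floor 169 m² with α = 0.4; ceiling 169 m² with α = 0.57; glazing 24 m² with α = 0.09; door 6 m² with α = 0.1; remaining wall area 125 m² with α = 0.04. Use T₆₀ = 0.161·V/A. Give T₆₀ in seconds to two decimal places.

0.47 s

Total absorption A = 169·0.4 + 169·0.57 + 24·0.09 + 6·0.1 + 125·0.04 = 171.69 m² sabins.
T₆₀ = 0.161 × 503 / 171.69 = 0.472 s.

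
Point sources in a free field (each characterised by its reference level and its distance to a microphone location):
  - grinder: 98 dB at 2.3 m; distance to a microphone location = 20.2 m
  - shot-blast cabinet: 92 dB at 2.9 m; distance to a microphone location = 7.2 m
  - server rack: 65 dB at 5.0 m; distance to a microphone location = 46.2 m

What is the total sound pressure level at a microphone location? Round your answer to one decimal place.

Propagate each source to the receiver with L = L_ref − 20·log₁₀(r/r_ref), then add intensities.
grinder: 98 − 20·log₁₀(20.2/2.3) = 98 − 18.87 = 79.13 dB.
shot-blast cabinet: 92 − 20·log₁₀(7.2/2.9) = 92 − 7.90 = 84.10 dB.
server rack: 65 − 20·log₁₀(46.2/5.0) = 65 − 19.31 = 45.69 dB.
Σ 10^(L/10) = 3.390e+08 → L_total = 10·log₁₀(3.390e+08) = 85.30 dB.

85.3 dB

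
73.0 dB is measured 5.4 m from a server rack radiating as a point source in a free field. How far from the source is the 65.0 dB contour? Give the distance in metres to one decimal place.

Point-source spreading drops the level by 20·log₁₀(r₂/r₁); inverting, r₂/r₁ = 10^(ΔL/20).
r₂ = 5.4·10^((73.0−65.0)/20) = 5.4·10^(8.0/20) = 13.56 m.

13.6 m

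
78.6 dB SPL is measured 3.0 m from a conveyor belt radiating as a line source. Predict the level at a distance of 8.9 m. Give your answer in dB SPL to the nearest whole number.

74 dB SPL

For a line source, L₂ = L₁ − 10·log₁₀(r₂/r₁).
L₂ = 78.6 − 10·log₁₀(8.9/3.0) = 78.6 − 4.723 = 73.88 dB SPL.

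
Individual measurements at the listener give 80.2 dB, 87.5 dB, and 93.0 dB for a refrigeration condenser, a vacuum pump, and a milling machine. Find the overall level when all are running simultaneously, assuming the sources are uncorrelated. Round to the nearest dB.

94 dB

Incoherent sources combine by intensity addition: L_total = 10·log₁₀(Σ 10^(L_i/10)).
Σ 10^(L/10) = 10^(80.2/10) + 10^(87.5/10) + 10^(93.0/10) = 2.662e+09.
L_total = 10·log₁₀(2.662e+09) = 94.25 dB.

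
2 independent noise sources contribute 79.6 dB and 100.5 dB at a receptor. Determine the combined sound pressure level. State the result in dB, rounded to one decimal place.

Incoherent sources combine by intensity addition: L_total = 10·log₁₀(Σ 10^(L_i/10)).
Σ 10^(L/10) = 10^(79.6/10) + 10^(100.5/10) = 1.131e+10.
L_total = 10·log₁₀(1.131e+10) = 100.54 dB.

100.5 dB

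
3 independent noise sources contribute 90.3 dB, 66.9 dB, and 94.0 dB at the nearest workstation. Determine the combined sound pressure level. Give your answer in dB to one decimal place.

95.5 dB

For uncorrelated sources the intensities add, so convert each level to linear form, sum, and take 10·log₁₀ of the total.
Σ 10^(L/10) = 10^(90.3/10) + 10^(66.9/10) + 10^(94.0/10) = 3.588e+09.
L_total = 10·log₁₀(3.588e+09) = 95.55 dB.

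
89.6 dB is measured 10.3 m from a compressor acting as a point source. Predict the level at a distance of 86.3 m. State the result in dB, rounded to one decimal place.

For a point source, L₂ = L₁ − 20·log₁₀(r₂/r₁).
L₂ = 89.6 − 20·log₁₀(86.3/10.3) = 89.6 − 18.463 = 71.14 dB.

71.1 dB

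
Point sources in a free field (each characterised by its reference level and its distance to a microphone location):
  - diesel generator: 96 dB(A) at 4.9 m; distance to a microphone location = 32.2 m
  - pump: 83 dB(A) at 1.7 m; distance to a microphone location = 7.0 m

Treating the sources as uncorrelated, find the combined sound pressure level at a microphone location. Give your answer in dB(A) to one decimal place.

Apply inverse-square spreading to bring every level to the receiver, then sum 10^(L/10).
diesel generator: 96 − 20·log₁₀(32.2/4.9) = 96 − 16.35 = 79.65 dB(A).
pump: 83 − 20·log₁₀(7.0/1.7) = 83 − 12.29 = 70.71 dB(A).
Σ 10^(L/10) = 1.040e+08 → L_total = 10·log₁₀(1.040e+08) = 80.17 dB(A).

80.2 dB(A)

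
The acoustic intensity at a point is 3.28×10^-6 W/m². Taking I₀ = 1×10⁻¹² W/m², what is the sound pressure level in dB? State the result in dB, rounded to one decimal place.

L = 10·log₁₀(I/I₀) = 10·log₁₀(3.28×10^-6/10⁻¹²) = 10·log₁₀(3.28×10^6).
L = 10·(0.5159 + 6) = 65.16 dB.

65.2 dB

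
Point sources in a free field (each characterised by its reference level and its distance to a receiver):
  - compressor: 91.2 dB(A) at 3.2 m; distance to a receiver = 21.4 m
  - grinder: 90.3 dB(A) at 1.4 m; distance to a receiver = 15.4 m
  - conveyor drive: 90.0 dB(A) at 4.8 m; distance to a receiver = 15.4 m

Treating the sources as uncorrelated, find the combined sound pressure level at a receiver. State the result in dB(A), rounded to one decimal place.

81.3 dB(A)

Apply inverse-square spreading to bring every level to the receiver, then sum 10^(L/10).
compressor: 91.2 − 20·log₁₀(21.4/3.2) = 91.2 − 16.51 = 74.69 dB(A).
grinder: 90.3 − 20·log₁₀(15.4/1.4) = 90.3 − 20.83 = 69.47 dB(A).
conveyor drive: 90.0 − 20·log₁₀(15.4/4.8) = 90.0 − 10.13 = 79.87 dB(A).
Σ 10^(L/10) = 1.355e+08 → L_total = 10·log₁₀(1.355e+08) = 81.32 dB(A).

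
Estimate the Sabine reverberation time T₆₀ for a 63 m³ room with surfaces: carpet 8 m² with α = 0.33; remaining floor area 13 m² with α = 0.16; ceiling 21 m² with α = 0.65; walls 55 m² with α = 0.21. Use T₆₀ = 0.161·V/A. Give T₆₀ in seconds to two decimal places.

Summing Sᵢαᵢ: 8·0.33 + 13·0.16 + 21·0.65 + 55·0.21 = 29.92 m².
T₆₀ = 0.161·V/A = 0.161·63/29.92 = 0.339 s.

0.34 s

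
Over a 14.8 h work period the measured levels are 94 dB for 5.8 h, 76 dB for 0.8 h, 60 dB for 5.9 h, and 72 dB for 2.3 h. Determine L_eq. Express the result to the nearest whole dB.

90 dB

Weight each interval's intensity by its duration and average over T = 14.8 h:
Σ tᵢ·10^(Lᵢ/10) = 5.8·10^(94/10) + 0.8·10^(76/10) + 5.9·10^(60/10) + 2.3·10^(72/10) = 1.464e+10.
L_eq = 10·log₁₀(1.464e+10/14.8) = 89.95 dB.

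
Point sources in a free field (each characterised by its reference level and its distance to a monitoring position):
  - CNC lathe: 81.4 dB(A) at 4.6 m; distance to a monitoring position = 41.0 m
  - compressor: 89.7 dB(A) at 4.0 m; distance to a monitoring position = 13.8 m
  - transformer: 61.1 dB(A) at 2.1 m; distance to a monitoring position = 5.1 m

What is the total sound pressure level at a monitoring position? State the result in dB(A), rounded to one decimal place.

79.1 dB(A)

Propagate each source to the receiver with L = L_ref − 20·log₁₀(r/r_ref), then add intensities.
CNC lathe: 81.4 − 20·log₁₀(41.0/4.6) = 81.4 − 19.00 = 62.40 dB(A).
compressor: 89.7 − 20·log₁₀(13.8/4.0) = 89.7 − 10.76 = 78.94 dB(A).
transformer: 61.1 − 20·log₁₀(5.1/2.1) = 61.1 − 7.71 = 53.39 dB(A).
Σ 10^(L/10) = 8.036e+07 → L_total = 10·log₁₀(8.036e+07) = 79.05 dB(A).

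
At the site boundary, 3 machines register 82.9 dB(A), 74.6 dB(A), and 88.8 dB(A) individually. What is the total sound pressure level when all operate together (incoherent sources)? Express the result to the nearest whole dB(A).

90 dB(A)

Incoherent sources combine by intensity addition: L_total = 10·log₁₀(Σ 10^(L_i/10)).
Σ 10^(L/10) = 10^(82.9/10) + 10^(74.6/10) + 10^(88.8/10) = 9.824e+08.
L_total = 10·log₁₀(9.824e+08) = 89.92 dB(A).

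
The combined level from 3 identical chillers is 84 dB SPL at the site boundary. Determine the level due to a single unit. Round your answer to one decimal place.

79.2 dB SPL

3 equal contributions raise the level by 10·log₁₀ 3 = 4.771 dB, so each unit alone gives 84 − 4.771.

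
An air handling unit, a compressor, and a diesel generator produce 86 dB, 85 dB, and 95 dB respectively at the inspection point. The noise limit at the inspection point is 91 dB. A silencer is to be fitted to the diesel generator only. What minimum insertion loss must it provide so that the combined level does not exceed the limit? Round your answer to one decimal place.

The untreated sources together contribute 10^(86/10) + 10^(85/10) = 7.143e+08, i.e. 88.54 dB.
The limit corresponds to 10^(91/10) = 1.259e+09; subtracting the fixed part leaves 5.446e+08 for the diesel generator, i.e. 87.36 dB.
So the diesel generator must be reduced from 95 to 87.36 dB: IL = 7.64 dB.

7.6 dB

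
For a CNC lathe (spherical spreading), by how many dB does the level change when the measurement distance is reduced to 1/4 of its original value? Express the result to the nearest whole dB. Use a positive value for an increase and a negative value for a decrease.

A point source loses 6 dB per doubling of distance; generally ΔL = −20·log₁₀(r₂/r₁).
ΔL = −20·log₁₀(0.25) = +12.04 dB.

+12 dB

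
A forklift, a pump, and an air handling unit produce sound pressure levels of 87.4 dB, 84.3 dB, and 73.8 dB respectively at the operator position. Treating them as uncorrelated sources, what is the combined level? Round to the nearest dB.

Incoherent sources combine by intensity addition: L_total = 10·log₁₀(Σ 10^(L_i/10)).
Σ 10^(L/10) = 10^(87.4/10) + 10^(84.3/10) + 10^(73.8/10) = 8.427e+08.
L_total = 10·log₁₀(8.427e+08) = 89.26 dB.

89 dB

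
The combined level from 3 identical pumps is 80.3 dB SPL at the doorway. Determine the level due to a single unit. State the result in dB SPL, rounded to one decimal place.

75.5 dB SPL

For N identical incoherent sources L_total = L₁ + 10·log₁₀ N, so L₁ = 80.3 − 10·log₁₀(3) = 80.3 − 4.771.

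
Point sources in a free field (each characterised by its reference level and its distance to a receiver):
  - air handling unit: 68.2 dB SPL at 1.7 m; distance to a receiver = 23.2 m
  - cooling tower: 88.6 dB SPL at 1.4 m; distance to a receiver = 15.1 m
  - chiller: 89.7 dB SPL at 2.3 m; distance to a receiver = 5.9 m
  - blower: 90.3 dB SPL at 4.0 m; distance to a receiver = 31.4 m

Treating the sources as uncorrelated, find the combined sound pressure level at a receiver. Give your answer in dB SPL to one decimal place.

First find each source's level at the receiver (point-source: −20·log₁₀(r/r_ref)), then combine on an intensity basis.
air handling unit: 68.2 − 20·log₁₀(23.2/1.7) = 68.2 − 22.70 = 45.50 dB SPL.
cooling tower: 88.6 − 20·log₁₀(15.1/1.4) = 88.6 − 20.66 = 67.94 dB SPL.
chiller: 89.7 − 20·log₁₀(5.9/2.3) = 89.7 − 8.18 = 81.52 dB SPL.
blower: 90.3 − 20·log₁₀(31.4/4.0) = 90.3 − 17.90 = 72.40 dB SPL.
Σ 10^(L/10) = 1.655e+08 → L_total = 10·log₁₀(1.655e+08) = 82.19 dB SPL.

82.2 dB SPL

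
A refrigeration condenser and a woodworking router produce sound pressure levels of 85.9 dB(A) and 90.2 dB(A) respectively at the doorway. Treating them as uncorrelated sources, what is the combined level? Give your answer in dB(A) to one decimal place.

For uncorrelated sources the intensities add, so convert each level to linear form, sum, and take 10·log₁₀ of the total.
Σ 10^(L/10) = 10^(85.9/10) + 10^(90.2/10) = 1.436e+09.
L_total = 10·log₁₀(1.436e+09) = 91.57 dB(A).

91.6 dB(A)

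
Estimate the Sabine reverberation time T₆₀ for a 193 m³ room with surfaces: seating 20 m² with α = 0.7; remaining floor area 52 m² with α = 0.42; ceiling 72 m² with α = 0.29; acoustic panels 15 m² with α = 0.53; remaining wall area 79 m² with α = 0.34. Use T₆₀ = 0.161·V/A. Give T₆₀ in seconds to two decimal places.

0.34 s

Total absorption A = 20·0.7 + 52·0.42 + 72·0.29 + 15·0.53 + 79·0.34 = 91.53 m² sabins.
T₆₀ = 0.161·V/A = 0.161·193/91.53 = 0.339 s.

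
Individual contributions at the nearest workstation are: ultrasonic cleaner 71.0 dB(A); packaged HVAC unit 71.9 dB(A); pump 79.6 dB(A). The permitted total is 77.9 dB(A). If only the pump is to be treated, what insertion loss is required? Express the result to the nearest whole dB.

Fixed contribution from the other sources: Σ 10^(L/10) = 10^(71.0/10) + 10^(71.9/10) = 2.808e+07 (74.48 dB(A)).
To meet 77.9 dB(A) overall, the treated pump may contribute at most 10^(77.9/10) − 2.808e+07 = 3.358e+07, i.e. 75.26 dB(A).
So the pump must be reduced from 79.6 to 75.26 dB(A): IL = 4.34 dB.

4 dB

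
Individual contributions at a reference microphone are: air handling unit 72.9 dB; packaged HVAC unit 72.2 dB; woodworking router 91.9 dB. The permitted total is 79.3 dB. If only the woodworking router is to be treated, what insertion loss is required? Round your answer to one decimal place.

15.0 dB

Everything except the woodworking router sums to 10^(72.9/10) + 10^(72.2/10) = 3.609e+07 in linear terms, 75.57 dB.
The limit corresponds to 10^(79.3/10) = 8.511e+07; subtracting the fixed part leaves 4.902e+07 for the woodworking router, i.e. 76.90 dB.
Required insertion loss = 91.9 − 76.90 = 15.00 dB.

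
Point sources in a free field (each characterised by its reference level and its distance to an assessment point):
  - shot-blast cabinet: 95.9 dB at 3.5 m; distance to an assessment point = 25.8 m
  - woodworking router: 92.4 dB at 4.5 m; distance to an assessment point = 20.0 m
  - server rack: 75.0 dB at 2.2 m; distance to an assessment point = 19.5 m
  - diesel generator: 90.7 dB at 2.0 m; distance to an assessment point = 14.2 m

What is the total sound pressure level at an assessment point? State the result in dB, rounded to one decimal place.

82.6 dB

Apply inverse-square spreading to bring every level to the receiver, then sum 10^(L/10).
shot-blast cabinet: 95.9 − 20·log₁₀(25.8/3.5) = 95.9 − 17.35 = 78.55 dB.
woodworking router: 92.4 − 20·log₁₀(20.0/4.5) = 92.4 − 12.96 = 79.44 dB.
server rack: 75.0 − 20·log₁₀(19.5/2.2) = 75.0 − 18.95 = 56.05 dB.
diesel generator: 90.7 − 20·log₁₀(14.2/2.0) = 90.7 − 17.03 = 73.67 dB.
Σ 10^(L/10) = 1.833e+08 → L_total = 10·log₁₀(1.833e+08) = 82.63 dB.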